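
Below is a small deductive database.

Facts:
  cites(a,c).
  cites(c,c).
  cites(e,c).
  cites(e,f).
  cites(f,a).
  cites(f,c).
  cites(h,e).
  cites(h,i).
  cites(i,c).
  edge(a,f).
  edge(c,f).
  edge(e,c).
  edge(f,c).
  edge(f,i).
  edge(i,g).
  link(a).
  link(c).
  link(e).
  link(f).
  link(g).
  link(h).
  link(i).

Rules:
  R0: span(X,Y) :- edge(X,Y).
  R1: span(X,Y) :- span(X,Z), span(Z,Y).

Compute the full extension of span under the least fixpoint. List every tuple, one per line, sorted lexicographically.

round 1: derive span(a,f) via R0 from edge(a,f)
round 1: derive span(c,f) via R0 from edge(c,f)
round 1: derive span(e,c) via R0 from edge(e,c)
round 1: derive span(f,c) via R0 from edge(f,c)
round 1: derive span(f,i) via R0 from edge(f,i)
round 1: derive span(i,g) via R0 from edge(i,g)
round 2: derive span(a,c) via R1 from span(a,f), span(f,c)
round 2: derive span(a,i) via R1 from span(a,f), span(f,i)
round 2: derive span(c,c) via R1 from span(c,f), span(f,c)
round 2: derive span(c,i) via R1 from span(c,f), span(f,i)
round 2: derive span(e,f) via R1 from span(e,c), span(c,f)
round 2: derive span(f,f) via R1 from span(f,c), span(c,f)
round 2: derive span(f,g) via R1 from span(f,i), span(i,g)
round 3: derive span(a,g) via R1 from span(a,f), span(f,g)
round 3: derive span(c,g) via R1 from span(c,f), span(f,g)
round 3: derive span(e,g) via R1 from span(e,f), span(f,g)
round 3: derive span(e,i) via R1 from span(e,c), span(c,i)

span(a,c)
span(a,f)
span(a,g)
span(a,i)
span(c,c)
span(c,f)
span(c,g)
span(c,i)
span(e,c)
span(e,f)
span(e,g)
span(e,i)
span(f,c)
span(f,f)
span(f,g)
span(f,i)
span(i,g)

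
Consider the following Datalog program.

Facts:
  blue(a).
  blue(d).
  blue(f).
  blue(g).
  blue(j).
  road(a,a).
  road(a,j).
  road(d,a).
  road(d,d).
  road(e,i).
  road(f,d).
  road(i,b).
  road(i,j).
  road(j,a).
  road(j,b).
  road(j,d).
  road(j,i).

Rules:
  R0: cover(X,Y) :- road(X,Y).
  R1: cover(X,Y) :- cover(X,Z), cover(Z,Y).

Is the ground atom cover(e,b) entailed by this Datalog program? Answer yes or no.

yes

round 1: derive cover(a,a) via R0 from road(a,a)
round 1: derive cover(a,j) via R0 from road(a,j)
round 1: derive cover(d,a) via R0 from road(d,a)
round 1: derive cover(d,d) via R0 from road(d,d)
round 1: derive cover(e,i) via R0 from road(e,i)
round 1: derive cover(f,d) via R0 from road(f,d)
round 1: derive cover(i,b) via R0 from road(i,b)
round 1: derive cover(i,j) via R0 from road(i,j)
round 1: derive cover(j,a) via R0 from road(j,a)
round 1: derive cover(j,b) via R0 from road(j,b)
round 1: derive cover(j,d) via R0 from road(j,d)
round 1: derive cover(j,i) via R0 from road(j,i)
round 2: derive cover(a,b) via R1 from cover(a,j), cover(j,b)
round 2: derive cover(a,d) via R1 from cover(a,j), cover(j,d)
round 2: derive cover(a,i) via R1 from cover(a,j), cover(j,i)
round 2: derive cover(d,j) via R1 from cover(d,a), cover(a,j)
round 2: derive cover(e,b) via R1 from cover(e,i), cover(i,b)
round 2: derive cover(e,j) via R1 from cover(e,i), cover(i,j)
round 2: derive cover(f,a) via R1 from cover(f,d), cover(d,a)
round 2: derive cover(i,a) via R1 from cover(i,j), cover(j,a)
round 2: derive cover(i,d) via R1 from cover(i,j), cover(j,d)
round 2: derive cover(i,i) via R1 from cover(i,j), cover(j,i)
round 2: derive cover(j,j) via R1 from cover(j,a), cover(a,j)
round 3: derive cover(d,b) via R1 from cover(d,a), cover(a,b)
round 3: derive cover(d,i) via R1 from cover(d,a), cover(a,i)
round 3: derive cover(e,a) via R1 from cover(e,i), cover(i,a)
round 3: derive cover(e,d) via R1 from cover(e,i), cover(i,d)
round 3: derive cover(f,b) via R1 from cover(f,a), cover(a,b)
round 3: derive cover(f,i) via R1 from cover(f,a), cover(a,i)
round 3: derive cover(f,j) via R1 from cover(f,a), cover(a,j)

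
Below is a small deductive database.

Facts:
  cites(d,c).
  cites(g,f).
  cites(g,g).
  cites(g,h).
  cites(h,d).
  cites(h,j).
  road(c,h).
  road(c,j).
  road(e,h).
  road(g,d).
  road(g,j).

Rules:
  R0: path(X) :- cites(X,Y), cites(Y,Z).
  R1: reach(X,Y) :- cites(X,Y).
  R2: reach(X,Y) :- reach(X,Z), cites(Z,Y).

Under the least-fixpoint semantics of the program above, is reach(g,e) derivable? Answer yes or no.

round 1: derive reach(d,c) via R1 from cites(d,c)
round 1: derive reach(g,f) via R1 from cites(g,f)
round 1: derive reach(g,g) via R1 from cites(g,g)
round 1: derive reach(g,h) via R1 from cites(g,h)
round 1: derive reach(h,d) via R1 from cites(h,d)
round 1: derive reach(h,j) via R1 from cites(h,j)
round 2: derive reach(g,d) via R2 from reach(g,h), cites(h,d)
round 2: derive reach(g,j) via R2 from reach(g,h), cites(h,j)
round 2: derive reach(h,c) via R2 from reach(h,d), cites(d,c)
round 3: derive reach(g,c) via R2 from reach(g,d), cites(d,c)

no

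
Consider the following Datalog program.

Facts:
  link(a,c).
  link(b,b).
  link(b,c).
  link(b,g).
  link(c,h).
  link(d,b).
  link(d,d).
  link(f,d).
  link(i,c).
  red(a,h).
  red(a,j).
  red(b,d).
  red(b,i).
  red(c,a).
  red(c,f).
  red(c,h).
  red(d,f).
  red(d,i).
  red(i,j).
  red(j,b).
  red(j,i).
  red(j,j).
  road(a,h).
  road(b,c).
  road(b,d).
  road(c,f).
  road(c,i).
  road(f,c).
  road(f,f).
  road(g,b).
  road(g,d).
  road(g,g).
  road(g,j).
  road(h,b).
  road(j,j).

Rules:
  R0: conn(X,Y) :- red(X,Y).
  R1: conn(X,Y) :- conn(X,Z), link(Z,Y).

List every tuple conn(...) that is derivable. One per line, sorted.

conn(a,h)
conn(a,j)
conn(b,b)
conn(b,c)
conn(b,d)
conn(b,g)
conn(b,h)
conn(b,i)
conn(c,a)
conn(c,b)
conn(c,c)
conn(c,d)
conn(c,f)
conn(c,g)
conn(c,h)
conn(d,b)
conn(d,c)
conn(d,d)
conn(d,f)
conn(d,g)
conn(d,h)
conn(d,i)
conn(i,j)
conn(j,b)
conn(j,c)
conn(j,g)
conn(j,h)
conn(j,i)
conn(j,j)

round 1: derive conn(a,h) via R0 from red(a,h)
round 1: derive conn(a,j) via R0 from red(a,j)
round 1: derive conn(b,d) via R0 from red(b,d)
round 1: derive conn(b,i) via R0 from red(b,i)
round 1: derive conn(c,a) via R0 from red(c,a)
round 1: derive conn(c,f) via R0 from red(c,f)
round 1: derive conn(c,h) via R0 from red(c,h)
round 1: derive conn(d,f) via R0 from red(d,f)
round 1: derive conn(d,i) via R0 from red(d,i)
round 1: derive conn(i,j) via R0 from red(i,j)
round 1: derive conn(j,b) via R0 from red(j,b)
round 1: derive conn(j,i) via R0 from red(j,i)
round 1: derive conn(j,j) via R0 from red(j,j)
round 2: derive conn(b,b) via R1 from conn(b,d), link(d,b)
round 2: derive conn(b,c) via R1 from conn(b,i), link(i,c)
round 2: derive conn(c,c) via R1 from conn(c,a), link(a,c)
round 2: derive conn(c,d) via R1 from conn(c,f), link(f,d)
round 2: derive conn(d,c) via R1 from conn(d,i), link(i,c)
round 2: derive conn(d,d) via R1 from conn(d,f), link(f,d)
round 2: derive conn(j,c) via R1 from conn(j,b), link(b,c)
round 2: derive conn(j,g) via R1 from conn(j,b), link(b,g)
round 3: derive conn(b,g) via R1 from conn(b,b), link(b,g)
round 3: derive conn(b,h) via R1 from conn(b,c), link(c,h)
round 3: derive conn(c,b) via R1 from conn(c,d), link(d,b)
round 3: derive conn(d,b) via R1 from conn(d,d), link(d,b)
round 3: derive conn(d,h) via R1 from conn(d,c), link(c,h)
round 3: derive conn(j,h) via R1 from conn(j,c), link(c,h)
round 4: derive conn(c,g) via R1 from conn(c,b), link(b,g)
round 4: derive conn(d,g) via R1 from conn(d,b), link(b,g)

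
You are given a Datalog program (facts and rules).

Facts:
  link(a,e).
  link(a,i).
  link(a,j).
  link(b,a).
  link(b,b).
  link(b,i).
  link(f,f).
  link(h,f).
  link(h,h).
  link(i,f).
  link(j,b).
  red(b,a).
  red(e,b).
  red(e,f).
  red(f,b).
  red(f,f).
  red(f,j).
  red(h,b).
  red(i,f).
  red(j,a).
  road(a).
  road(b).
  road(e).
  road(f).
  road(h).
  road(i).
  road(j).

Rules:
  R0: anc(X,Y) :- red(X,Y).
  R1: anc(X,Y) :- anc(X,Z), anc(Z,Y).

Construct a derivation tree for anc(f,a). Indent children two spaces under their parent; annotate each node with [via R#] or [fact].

anc(f,a)  [via R1]
  anc(f,b)  [via R0]
    red(f,b)  [fact]
  anc(b,a)  [via R0]
    red(b,a)  [fact]

round 1: derive anc(b,a) via R0 from red(b,a)
round 1: derive anc(e,b) via R0 from red(e,b)
round 1: derive anc(e,f) via R0 from red(e,f)
round 1: derive anc(f,b) via R0 from red(f,b)
round 1: derive anc(f,f) via R0 from red(f,f)
round 1: derive anc(f,j) via R0 from red(f,j)
round 1: derive anc(h,b) via R0 from red(h,b)
round 1: derive anc(i,f) via R0 from red(i,f)
round 1: derive anc(j,a) via R0 from red(j,a)
round 2: derive anc(e,a) via R1 from anc(e,b), anc(b,a)
round 2: derive anc(e,j) via R1 from anc(e,f), anc(f,j)
round 2: derive anc(f,a) via R1 from anc(f,b), anc(b,a)
round 2: derive anc(h,a) via R1 from anc(h,b), anc(b,a)
round 2: derive anc(i,b) via R1 from anc(i,f), anc(f,b)
round 2: derive anc(i,j) via R1 from anc(i,f), anc(f,j)
round 3: derive anc(i,a) via R1 from anc(i,b), anc(b,a)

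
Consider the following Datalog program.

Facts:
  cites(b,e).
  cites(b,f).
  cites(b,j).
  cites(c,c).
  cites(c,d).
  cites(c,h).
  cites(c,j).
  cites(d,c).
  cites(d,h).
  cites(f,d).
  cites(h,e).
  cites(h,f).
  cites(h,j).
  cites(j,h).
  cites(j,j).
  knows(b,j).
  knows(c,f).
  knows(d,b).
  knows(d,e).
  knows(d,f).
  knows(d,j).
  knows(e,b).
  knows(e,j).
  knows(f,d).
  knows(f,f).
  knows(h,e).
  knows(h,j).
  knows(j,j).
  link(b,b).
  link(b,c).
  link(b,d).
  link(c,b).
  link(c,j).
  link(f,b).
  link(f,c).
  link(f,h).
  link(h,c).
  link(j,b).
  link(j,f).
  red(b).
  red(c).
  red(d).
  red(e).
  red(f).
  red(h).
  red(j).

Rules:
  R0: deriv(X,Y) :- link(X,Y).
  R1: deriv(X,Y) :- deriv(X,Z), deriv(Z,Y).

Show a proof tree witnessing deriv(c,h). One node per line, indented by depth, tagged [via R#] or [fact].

deriv(c,h)  [via R1]
  deriv(c,f)  [via R1]
    deriv(c,j)  [via R0]
      link(c,j)  [fact]
    deriv(j,f)  [via R0]
      link(j,f)  [fact]
  deriv(f,h)  [via R0]
    link(f,h)  [fact]

round 1: derive deriv(b,b) via R0 from link(b,b)
round 1: derive deriv(b,c) via R0 from link(b,c)
round 1: derive deriv(b,d) via R0 from link(b,d)
round 1: derive deriv(c,b) via R0 from link(c,b)
round 1: derive deriv(c,j) via R0 from link(c,j)
round 1: derive deriv(f,b) via R0 from link(f,b)
round 1: derive deriv(f,c) via R0 from link(f,c)
round 1: derive deriv(f,h) via R0 from link(f,h)
round 1: derive deriv(h,c) via R0 from link(h,c)
round 1: derive deriv(j,b) via R0 from link(j,b)
round 1: derive deriv(j,f) via R0 from link(j,f)
round 2: derive deriv(b,j) via R1 from deriv(b,c), deriv(c,j)
round 2: derive deriv(c,c) via R1 from deriv(c,b), deriv(b,c)
round 2: derive deriv(c,d) via R1 from deriv(c,b), deriv(b,d)
round 2: derive deriv(c,f) via R1 from deriv(c,j), deriv(j,f)
round 2: derive deriv(f,d) via R1 from deriv(f,b), deriv(b,d)
round 2: derive deriv(f,j) via R1 from deriv(f,c), deriv(c,j)
round 2: derive deriv(h,b) via R1 from deriv(h,c), deriv(c,b)
round 2: derive deriv(h,j) via R1 from deriv(h,c), deriv(c,j)
round 2: derive deriv(j,c) via R1 from deriv(j,b), deriv(b,c)
round 2: derive deriv(j,d) via R1 from deriv(j,b), deriv(b,d)
round 2: derive deriv(j,h) via R1 from deriv(j,f), deriv(f,h)
round 3: derive deriv(b,f) via R1 from deriv(b,c), deriv(c,f)
round 3: derive deriv(b,h) via R1 from deriv(b,j), deriv(j,h)
round 3: derive deriv(c,h) via R1 from deriv(c,f), deriv(f,h)
round 3: derive deriv(f,f) via R1 from deriv(f,c), deriv(c,f)
round 3: derive deriv(h,d) via R1 from deriv(h,b), deriv(b,d)
round 3: derive deriv(h,f) via R1 from deriv(h,c), deriv(c,f)
round 3: derive deriv(h,h) via R1 from deriv(h,j), deriv(j,h)
round 3: derive deriv(j,j) via R1 from deriv(j,b), deriv(b,j)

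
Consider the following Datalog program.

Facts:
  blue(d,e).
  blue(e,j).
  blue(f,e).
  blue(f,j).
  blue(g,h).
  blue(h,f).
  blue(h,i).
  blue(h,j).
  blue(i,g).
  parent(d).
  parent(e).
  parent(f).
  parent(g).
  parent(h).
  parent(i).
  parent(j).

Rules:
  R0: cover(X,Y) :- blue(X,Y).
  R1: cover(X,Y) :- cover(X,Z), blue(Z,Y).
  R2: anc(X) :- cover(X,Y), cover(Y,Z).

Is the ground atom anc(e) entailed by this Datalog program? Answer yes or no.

round 1: derive cover(d,e) via R0 from blue(d,e)
round 1: derive cover(e,j) via R0 from blue(e,j)
round 1: derive cover(f,e) via R0 from blue(f,e)
round 1: derive cover(f,j) via R0 from blue(f,j)
round 1: derive cover(g,h) via R0 from blue(g,h)
round 1: derive cover(h,f) via R0 from blue(h,f)
round 1: derive cover(h,i) via R0 from blue(h,i)
round 1: derive cover(h,j) via R0 from blue(h,j)
round 1: derive cover(i,g) via R0 from blue(i,g)
round 2: derive cover(d,j) via R1 from cover(d,e), blue(e,j)
round 2: derive cover(g,f) via R1 from cover(g,h), blue(h,f)
round 2: derive cover(g,i) via R1 from cover(g,h), blue(h,i)
round 2: derive cover(g,j) via R1 from cover(g,h), blue(h,j)
round 2: derive cover(h,e) via R1 from cover(h,f), blue(f,e)
round 2: derive cover(h,g) via R1 from cover(h,i), blue(i,g)
round 2: derive cover(i,h) via R1 from cover(i,g), blue(g,h)
round 2: derive anc(d) via R2 from cover(d,e), cover(e,j)
round 2: derive anc(f) via R2 from cover(f,e), cover(e,j)
round 2: derive anc(g) via R2 from cover(g,h), cover(h,f)
round 2: derive anc(h) via R2 from cover(h,f), cover(f,e)
round 2: derive anc(i) via R2 from cover(i,g), cover(g,h)
round 3: derive cover(g,e) via R1 from cover(g,f), blue(f,e)
round 3: derive cover(g,g) via R1 from cover(g,i), blue(i,g)
round 3: derive cover(h,h) via R1 from cover(h,g), blue(g,h)
round 3: derive cover(i,f) via R1 from cover(i,h), blue(h,f)
round 3: derive cover(i,i) via R1 from cover(i,h), blue(h,i)
round 3: derive cover(i,j) via R1 from cover(i,h), blue(h,j)
round 4: derive cover(i,e) via R1 from cover(i,f), blue(f,e)

no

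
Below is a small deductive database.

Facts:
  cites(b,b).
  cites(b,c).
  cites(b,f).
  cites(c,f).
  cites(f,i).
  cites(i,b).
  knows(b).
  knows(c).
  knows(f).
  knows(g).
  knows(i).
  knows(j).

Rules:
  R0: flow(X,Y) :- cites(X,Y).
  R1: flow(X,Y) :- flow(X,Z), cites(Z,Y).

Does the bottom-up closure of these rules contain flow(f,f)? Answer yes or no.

yes

round 1: derive flow(b,b) via R0 from cites(b,b)
round 1: derive flow(b,c) via R0 from cites(b,c)
round 1: derive flow(b,f) via R0 from cites(b,f)
round 1: derive flow(c,f) via R0 from cites(c,f)
round 1: derive flow(f,i) via R0 from cites(f,i)
round 1: derive flow(i,b) via R0 from cites(i,b)
round 2: derive flow(b,i) via R1 from flow(b,f), cites(f,i)
round 2: derive flow(c,i) via R1 from flow(c,f), cites(f,i)
round 2: derive flow(f,b) via R1 from flow(f,i), cites(i,b)
round 2: derive flow(i,c) via R1 from flow(i,b), cites(b,c)
round 2: derive flow(i,f) via R1 from flow(i,b), cites(b,f)
round 3: derive flow(c,b) via R1 from flow(c,i), cites(i,b)
round 3: derive flow(f,c) via R1 from flow(f,b), cites(b,c)
round 3: derive flow(f,f) via R1 from flow(f,b), cites(b,f)
round 3: derive flow(i,i) via R1 from flow(i,f), cites(f,i)
round 4: derive flow(c,c) via R1 from flow(c,b), cites(b,c)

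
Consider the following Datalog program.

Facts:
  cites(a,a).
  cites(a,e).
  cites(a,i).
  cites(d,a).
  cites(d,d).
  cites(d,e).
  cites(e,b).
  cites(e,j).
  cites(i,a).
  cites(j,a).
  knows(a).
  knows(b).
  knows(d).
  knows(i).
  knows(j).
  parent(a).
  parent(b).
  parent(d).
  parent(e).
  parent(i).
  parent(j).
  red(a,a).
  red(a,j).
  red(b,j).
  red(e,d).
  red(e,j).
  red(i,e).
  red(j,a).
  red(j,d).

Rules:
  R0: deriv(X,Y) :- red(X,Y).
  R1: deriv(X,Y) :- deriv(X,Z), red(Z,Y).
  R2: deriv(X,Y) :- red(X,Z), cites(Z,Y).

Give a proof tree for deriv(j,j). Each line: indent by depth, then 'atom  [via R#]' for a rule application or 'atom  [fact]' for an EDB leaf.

deriv(j,j)  [via R1]
  deriv(j,a)  [via R0]
    red(j,a)  [fact]
  red(a,j)  [fact]

round 1: derive deriv(a,a) via R0 from red(a,a)
round 1: derive deriv(a,j) via R0 from red(a,j)
round 1: derive deriv(b,j) via R0 from red(b,j)
round 1: derive deriv(e,d) via R0 from red(e,d)
round 1: derive deriv(e,j) via R0 from red(e,j)
round 1: derive deriv(i,e) via R0 from red(i,e)
round 1: derive deriv(j,a) via R0 from red(j,a)
round 1: derive deriv(j,d) via R0 from red(j,d)
round 1: derive deriv(a,e) via R2 from red(a,a), cites(a,e)
round 1: derive deriv(a,i) via R2 from red(a,a), cites(a,i)
round 1: derive deriv(b,a) via R2 from red(b,j), cites(j,a)
round 1: derive deriv(e,a) via R2 from red(e,d), cites(d,a)
round 1: derive deriv(e,e) via R2 from red(e,d), cites(d,e)
round 1: derive deriv(i,b) via R2 from red(i,e), cites(e,b)
round 1: derive deriv(i,j) via R2 from red(i,e), cites(e,j)
round 1: derive deriv(j,e) via R2 from red(j,a), cites(a,e)
round 1: derive deriv(j,i) via R2 from red(j,a), cites(a,i)
round 2: derive deriv(a,d) via R1 from deriv(a,e), red(e,d)
round 2: derive deriv(b,d) via R1 from deriv(b,j), red(j,d)
round 2: derive deriv(i,a) via R1 from deriv(i,j), red(j,a)
round 2: derive deriv(i,d) via R1 from deriv(i,e), red(e,d)
round 2: derive deriv(j,j) via R1 from deriv(j,a), red(a,j)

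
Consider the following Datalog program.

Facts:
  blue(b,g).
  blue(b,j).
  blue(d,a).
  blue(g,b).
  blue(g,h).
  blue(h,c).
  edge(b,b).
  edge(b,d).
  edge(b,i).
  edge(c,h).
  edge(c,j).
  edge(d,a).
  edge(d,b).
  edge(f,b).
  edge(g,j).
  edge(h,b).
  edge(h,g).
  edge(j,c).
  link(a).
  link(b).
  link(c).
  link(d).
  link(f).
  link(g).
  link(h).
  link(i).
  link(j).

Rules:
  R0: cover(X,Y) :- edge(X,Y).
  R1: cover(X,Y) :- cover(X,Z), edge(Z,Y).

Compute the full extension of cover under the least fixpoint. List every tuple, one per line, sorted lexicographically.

cover(b,a)
cover(b,b)
cover(b,d)
cover(b,i)
cover(c,a)
cover(c,b)
cover(c,c)
cover(c,d)
cover(c,g)
cover(c,h)
cover(c,i)
cover(c,j)
cover(d,a)
cover(d,b)
cover(d,d)
cover(d,i)
cover(f,a)
cover(f,b)
cover(f,d)
cover(f,i)
cover(g,a)
cover(g,b)
cover(g,c)
cover(g,d)
cover(g,g)
cover(g,h)
cover(g,i)
cover(g,j)
cover(h,a)
cover(h,b)
cover(h,c)
cover(h,d)
cover(h,g)
cover(h,h)
cover(h,i)
cover(h,j)
cover(j,a)
cover(j,b)
cover(j,c)
cover(j,d)
cover(j,g)
cover(j,h)
cover(j,i)
cover(j,j)

round 1: derive cover(b,b) via R0 from edge(b,b)
round 1: derive cover(b,d) via R0 from edge(b,d)
round 1: derive cover(b,i) via R0 from edge(b,i)
round 1: derive cover(c,h) via R0 from edge(c,h)
round 1: derive cover(c,j) via R0 from edge(c,j)
round 1: derive cover(d,a) via R0 from edge(d,a)
round 1: derive cover(d,b) via R0 from edge(d,b)
round 1: derive cover(f,b) via R0 from edge(f,b)
round 1: derive cover(g,j) via R0 from edge(g,j)
round 1: derive cover(h,b) via R0 from edge(h,b)
round 1: derive cover(h,g) via R0 from edge(h,g)
round 1: derive cover(j,c) via R0 from edge(j,c)
round 2: derive cover(b,a) via R1 from cover(b,d), edge(d,a)
round 2: derive cover(c,b) via R1 from cover(c,h), edge(h,b)
round 2: derive cover(c,c) via R1 from cover(c,j), edge(j,c)
round 2: derive cover(c,g) via R1 from cover(c,h), edge(h,g)
round 2: derive cover(d,d) via R1 from cover(d,b), edge(b,d)
round 2: derive cover(d,i) via R1 from cover(d,b), edge(b,i)
round 2: derive cover(f,d) via R1 from cover(f,b), edge(b,d)
round 2: derive cover(f,i) via R1 from cover(f,b), edge(b,i)
round 2: derive cover(g,c) via R1 from cover(g,j), edge(j,c)
round 2: derive cover(h,d) via R1 from cover(h,b), edge(b,d)
round 2: derive cover(h,i) via R1 from cover(h,b), edge(b,i)
round 2: derive cover(h,j) via R1 from cover(h,g), edge(g,j)
round 2: derive cover(j,h) via R1 from cover(j,c), edge(c,h)
round 2: derive cover(j,j) via R1 from cover(j,c), edge(c,j)
round 3: derive cover(c,d) via R1 from cover(c,b), edge(b,d)
round 3: derive cover(c,i) via R1 from cover(c,b), edge(b,i)
round 3: derive cover(f,a) via R1 from cover(f,d), edge(d,a)
round 3: derive cover(g,h) via R1 from cover(g,c), edge(c,h)
round 3: derive cover(h,a) via R1 from cover(h,d), edge(d,a)
round 3: derive cover(h,c) via R1 from cover(h,j), edge(j,c)
round 3: derive cover(j,b) via R1 from cover(j,h), edge(h,b)
round 3: derive cover(j,g) via R1 from cover(j,h), edge(h,g)
round 4: derive cover(c,a) via R1 from cover(c,d), edge(d,a)
round 4: derive cover(g,b) via R1 from cover(g,h), edge(h,b)
round 4: derive cover(g,g) via R1 from cover(g,h), edge(h,g)
round 4: derive cover(h,h) via R1 from cover(h,c), edge(c,h)
round 4: derive cover(j,d) via R1 from cover(j,b), edge(b,d)
round 4: derive cover(j,i) via R1 from cover(j,b), edge(b,i)
round 5: derive cover(g,d) via R1 from cover(g,b), edge(b,d)
round 5: derive cover(g,i) via R1 from cover(g,b), edge(b,i)
round 5: derive cover(j,a) via R1 from cover(j,d), edge(d,a)
round 6: derive cover(g,a) via R1 from cover(g,d), edge(d,a)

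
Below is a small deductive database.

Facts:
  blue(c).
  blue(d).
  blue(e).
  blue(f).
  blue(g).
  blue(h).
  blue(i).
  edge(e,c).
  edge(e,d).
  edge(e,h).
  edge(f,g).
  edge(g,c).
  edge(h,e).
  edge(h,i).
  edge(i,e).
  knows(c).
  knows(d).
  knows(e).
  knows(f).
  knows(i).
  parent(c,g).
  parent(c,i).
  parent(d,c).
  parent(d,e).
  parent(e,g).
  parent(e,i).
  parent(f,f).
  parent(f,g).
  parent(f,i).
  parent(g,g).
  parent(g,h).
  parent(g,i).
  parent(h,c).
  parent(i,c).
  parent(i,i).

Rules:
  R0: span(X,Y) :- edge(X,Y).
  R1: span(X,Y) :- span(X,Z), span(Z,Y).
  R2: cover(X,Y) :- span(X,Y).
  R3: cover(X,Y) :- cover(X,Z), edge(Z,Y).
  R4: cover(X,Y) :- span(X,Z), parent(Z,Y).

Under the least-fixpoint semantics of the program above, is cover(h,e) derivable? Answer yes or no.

round 1: derive span(e,c) via R0 from edge(e,c)
round 1: derive span(e,d) via R0 from edge(e,d)
round 1: derive span(e,h) via R0 from edge(e,h)
round 1: derive span(f,g) via R0 from edge(f,g)
round 1: derive span(g,c) via R0 from edge(g,c)
round 1: derive span(h,e) via R0 from edge(h,e)
round 1: derive span(h,i) via R0 from edge(h,i)
round 1: derive span(i,e) via R0 from edge(i,e)
round 2: derive span(e,e) via R1 from span(e,h), span(h,e)
round 2: derive span(e,i) via R1 from span(e,h), span(h,i)
round 2: derive span(f,c) via R1 from span(f,g), span(g,c)
round 2: derive span(h,c) via R1 from span(h,e), span(e,c)
round 2: derive span(h,d) via R1 from span(h,e), span(e,d)
round 2: derive span(h,h) via R1 from span(h,e), span(e,h)
round 2: derive span(i,c) via R1 from span(i,e), span(e,c)
round 2: derive span(i,d) via R1 from span(i,e), span(e,d)
round 2: derive span(i,h) via R1 from span(i,e), span(e,h)
round 2: derive cover(e,c) via R2 from span(e,c)
round 2: derive cover(e,d) via R2 from span(e,d)
round 2: derive cover(e,h) via R2 from span(e,h)
round 2: derive cover(f,g) via R2 from span(f,g)
round 2: derive cover(g,c) via R2 from span(g,c)
round 2: derive cover(h,e) via R2 from span(h,e)
round 2: derive cover(h,i) via R2 from span(h,i)
round 2: derive cover(i,e) via R2 from span(i,e)
round 2: derive cover(e,e) via R4 from span(e,d), parent(d,e)
round 2: derive cover(e,g) via R4 from span(e,c), parent(c,g)
round 2: derive cover(e,i) via R4 from span(e,c), parent(c,i)
round 2: derive cover(f,h) via R4 from span(f,g), parent(g,h)
round 2: derive cover(f,i) via R4 from span(f,g), parent(g,i)
round 2: derive cover(g,g) via R4 from span(g,c), parent(c,g)
round 2: derive cover(g,i) via R4 from span(g,c), parent(c,i)
round 2: derive cover(h,c) via R4 from span(h,i), parent(i,c)
round 2: derive cover(h,g) via R4 from span(h,e), parent(e,g)
round 2: derive cover(i,g) via R4 from span(i,e), parent(e,g)
round 2: derive cover(i,i) via R4 from span(i,e), parent(e,i)
round 3: derive span(i,i) via R1 from span(i,e), span(e,i)
round 3: derive cover(f,c) via R2 from span(f,c)
round 3: derive cover(h,d) via R2 from span(h,d)
round 3: derive cover(h,h) via R2 from span(h,h)
round 3: derive cover(i,c) via R2 from span(i,c)
round 3: derive cover(i,d) via R2 from span(i,d)
round 3: derive cover(i,h) via R2 from span(i,h)
round 3: derive cover(f,e) via R3 from cover(f,h), edge(h,e)
round 3: derive cover(g,e) via R3 from cover(g,i), edge(i,e)
round 4: derive cover(f,d) via R3 from cover(f,e), edge(e,d)
round 4: derive cover(g,d) via R3 from cover(g,e), edge(e,d)
round 4: derive cover(g,h) via R3 from cover(g,e), edge(e,h)

yes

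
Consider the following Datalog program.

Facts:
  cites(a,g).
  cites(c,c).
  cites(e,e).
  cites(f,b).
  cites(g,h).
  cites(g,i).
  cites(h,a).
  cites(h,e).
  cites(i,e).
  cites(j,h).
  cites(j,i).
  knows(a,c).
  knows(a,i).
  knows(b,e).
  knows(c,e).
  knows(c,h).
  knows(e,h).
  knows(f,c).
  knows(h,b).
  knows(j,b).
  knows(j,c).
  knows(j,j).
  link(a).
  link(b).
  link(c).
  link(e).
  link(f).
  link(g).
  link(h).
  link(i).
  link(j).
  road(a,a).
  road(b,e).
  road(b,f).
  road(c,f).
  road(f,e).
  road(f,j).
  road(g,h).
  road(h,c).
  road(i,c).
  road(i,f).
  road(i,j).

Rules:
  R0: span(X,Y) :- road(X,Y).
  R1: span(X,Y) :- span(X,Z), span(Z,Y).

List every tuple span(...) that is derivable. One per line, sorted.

span(a,a)
span(b,e)
span(b,f)
span(b,j)
span(c,e)
span(c,f)
span(c,j)
span(f,e)
span(f,j)
span(g,c)
span(g,e)
span(g,f)
span(g,h)
span(g,j)
span(h,c)
span(h,e)
span(h,f)
span(h,j)
span(i,c)
span(i,e)
span(i,f)
span(i,j)

round 1: derive span(a,a) via R0 from road(a,a)
round 1: derive span(b,e) via R0 from road(b,e)
round 1: derive span(b,f) via R0 from road(b,f)
round 1: derive span(c,f) via R0 from road(c,f)
round 1: derive span(f,e) via R0 from road(f,e)
round 1: derive span(f,j) via R0 from road(f,j)
round 1: derive span(g,h) via R0 from road(g,h)
round 1: derive span(h,c) via R0 from road(h,c)
round 1: derive span(i,c) via R0 from road(i,c)
round 1: derive span(i,f) via R0 from road(i,f)
round 1: derive span(i,j) via R0 from road(i,j)
round 2: derive span(b,j) via R1 from span(b,f), span(f,j)
round 2: derive span(c,e) via R1 from span(c,f), span(f,e)
round 2: derive span(c,j) via R1 from span(c,f), span(f,j)
round 2: derive span(g,c) via R1 from span(g,h), span(h,c)
round 2: derive span(h,f) via R1 from span(h,c), span(c,f)
round 2: derive span(i,e) via R1 from span(i,f), span(f,e)
round 3: derive span(g,e) via R1 from span(g,c), span(c,e)
round 3: derive span(g,f) via R1 from span(g,c), span(c,f)
round 3: derive span(g,j) via R1 from span(g,c), span(c,j)
round 3: derive span(h,e) via R1 from span(h,c), span(c,e)
round 3: derive span(h,j) via R1 from span(h,c), span(c,j)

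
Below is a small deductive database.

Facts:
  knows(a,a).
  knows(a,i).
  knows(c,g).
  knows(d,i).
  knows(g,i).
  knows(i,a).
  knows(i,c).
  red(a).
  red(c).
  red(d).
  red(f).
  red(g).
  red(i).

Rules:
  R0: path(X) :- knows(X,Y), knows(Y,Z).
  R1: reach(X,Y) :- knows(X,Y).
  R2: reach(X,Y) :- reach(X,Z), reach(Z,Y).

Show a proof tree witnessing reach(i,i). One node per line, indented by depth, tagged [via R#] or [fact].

round 1: derive reach(a,a) via R1 from knows(a,a)
round 1: derive reach(a,i) via R1 from knows(a,i)
round 1: derive reach(c,g) via R1 from knows(c,g)
round 1: derive reach(d,i) via R1 from knows(d,i)
round 1: derive reach(g,i) via R1 from knows(g,i)
round 1: derive reach(i,a) via R1 from knows(i,a)
round 1: derive reach(i,c) via R1 from knows(i,c)
round 2: derive reach(a,c) via R2 from reach(a,i), reach(i,c)
round 2: derive reach(c,i) via R2 from reach(c,g), reach(g,i)
round 2: derive reach(d,a) via R2 from reach(d,i), reach(i,a)
round 2: derive reach(d,c) via R2 from reach(d,i), reach(i,c)
round 2: derive reach(g,a) via R2 from reach(g,i), reach(i,a)
round 2: derive reach(g,c) via R2 from reach(g,i), reach(i,c)
round 2: derive reach(i,g) via R2 from reach(i,c), reach(c,g)
round 2: derive reach(i,i) via R2 from reach(i,a), reach(a,i)
round 3: derive reach(a,g) via R2 from reach(a,c), reach(c,g)
round 3: derive reach(c,a) via R2 from reach(c,g), reach(g,a)
round 3: derive reach(c,c) via R2 from reach(c,g), reach(g,c)
round 3: derive reach(d,g) via R2 from reach(d,c), reach(c,g)
round 3: derive reach(g,g) via R2 from reach(g,c), reach(c,g)

reach(i,i)  [via R2]
  reach(i,a)  [via R1]
    knows(i,a)  [fact]
  reach(a,i)  [via R1]
    knows(a,i)  [fact]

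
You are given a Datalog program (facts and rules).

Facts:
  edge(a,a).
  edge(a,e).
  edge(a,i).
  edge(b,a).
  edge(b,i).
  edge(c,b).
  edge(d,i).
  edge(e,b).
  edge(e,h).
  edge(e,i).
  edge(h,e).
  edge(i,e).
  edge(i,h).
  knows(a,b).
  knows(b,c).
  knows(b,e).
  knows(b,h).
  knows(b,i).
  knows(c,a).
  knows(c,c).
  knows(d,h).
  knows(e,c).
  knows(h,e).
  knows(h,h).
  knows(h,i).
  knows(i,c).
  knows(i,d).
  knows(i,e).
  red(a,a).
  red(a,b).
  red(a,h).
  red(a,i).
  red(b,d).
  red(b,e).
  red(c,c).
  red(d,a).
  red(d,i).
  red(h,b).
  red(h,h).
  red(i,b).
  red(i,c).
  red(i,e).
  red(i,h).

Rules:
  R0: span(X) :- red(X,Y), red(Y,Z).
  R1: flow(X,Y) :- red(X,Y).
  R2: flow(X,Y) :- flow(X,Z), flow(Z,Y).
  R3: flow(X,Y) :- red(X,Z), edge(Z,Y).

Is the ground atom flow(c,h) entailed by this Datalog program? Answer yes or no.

yes

round 1: derive flow(a,a) via R1 from red(a,a)
round 1: derive flow(a,b) via R1 from red(a,b)
round 1: derive flow(a,h) via R1 from red(a,h)
round 1: derive flow(a,i) via R1 from red(a,i)
round 1: derive flow(b,d) via R1 from red(b,d)
round 1: derive flow(b,e) via R1 from red(b,e)
round 1: derive flow(c,c) via R1 from red(c,c)
round 1: derive flow(d,a) via R1 from red(d,a)
round 1: derive flow(d,i) via R1 from red(d,i)
round 1: derive flow(h,b) via R1 from red(h,b)
round 1: derive flow(h,h) via R1 from red(h,h)
round 1: derive flow(i,b) via R1 from red(i,b)
round 1: derive flow(i,c) via R1 from red(i,c)
round 1: derive flow(i,e) via R1 from red(i,e)
round 1: derive flow(i,h) via R1 from red(i,h)
round 1: derive flow(a,e) via R3 from red(a,a), edge(a,e)
round 1: derive flow(b,b) via R3 from red(b,e), edge(e,b)
round 1: derive flow(b,h) via R3 from red(b,e), edge(e,h)
round 1: derive flow(b,i) via R3 from red(b,d), edge(d,i)
round 1: derive flow(c,b) via R3 from red(c,c), edge(c,b)
round 1: derive flow(d,e) via R3 from red(d,a), edge(a,e)
round 1: derive flow(d,h) via R3 from red(d,i), edge(i,h)
round 1: derive flow(h,a) via R3 from red(h,b), edge(b,a)
round 1: derive flow(h,e) via R3 from red(h,h), edge(h,e)
round 1: derive flow(h,i) via R3 from red(h,b), edge(b,i)
round 1: derive flow(i,a) via R3 from red(i,b), edge(b,a)
round 1: derive flow(i,i) via R3 from red(i,b), edge(b,i)
round 2: derive flow(a,c) via R2 from flow(a,i), flow(i,c)
round 2: derive flow(a,d) via R2 from flow(a,b), flow(b,d)
round 2: derive flow(b,a) via R2 from flow(b,d), flow(d,a)
round 2: derive flow(b,c) via R2 from flow(b,i), flow(i,c)
round 2: derive flow(c,d) via R2 from flow(c,b), flow(b,d)
round 2: derive flow(c,e) via R2 from flow(c,b), flow(b,e)
round 2: derive flow(c,h) via R2 from flow(c,b), flow(b,h)
round 2: derive flow(c,i) via R2 from flow(c,b), flow(b,i)
round 2: derive flow(d,b) via R2 from flow(d,a), flow(a,b)
round 2: derive flow(d,c) via R2 from flow(d,i), flow(i,c)
round 2: derive flow(h,c) via R2 from flow(h,i), flow(i,c)
round 2: derive flow(h,d) via R2 from flow(h,b), flow(b,d)
round 2: derive flow(i,d) via R2 from flow(i,b), flow(b,d)
round 3: derive flow(c,a) via R2 from flow(c,b), flow(b,a)
round 3: derive flow(d,d) via R2 from flow(d,a), flow(a,d)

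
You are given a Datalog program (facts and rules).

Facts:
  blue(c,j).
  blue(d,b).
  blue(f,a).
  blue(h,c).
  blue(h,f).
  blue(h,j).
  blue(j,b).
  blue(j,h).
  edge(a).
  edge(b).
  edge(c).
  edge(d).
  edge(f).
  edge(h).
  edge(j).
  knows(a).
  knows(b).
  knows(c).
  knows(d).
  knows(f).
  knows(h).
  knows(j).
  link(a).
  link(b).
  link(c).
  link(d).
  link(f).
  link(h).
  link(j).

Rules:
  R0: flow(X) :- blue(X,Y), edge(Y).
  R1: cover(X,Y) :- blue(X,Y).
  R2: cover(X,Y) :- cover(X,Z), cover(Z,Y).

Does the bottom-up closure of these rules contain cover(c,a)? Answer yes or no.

yes

round 1: derive cover(c,j) via R1 from blue(c,j)
round 1: derive cover(d,b) via R1 from blue(d,b)
round 1: derive cover(f,a) via R1 from blue(f,a)
round 1: derive cover(h,c) via R1 from blue(h,c)
round 1: derive cover(h,f) via R1 from blue(h,f)
round 1: derive cover(h,j) via R1 from blue(h,j)
round 1: derive cover(j,b) via R1 from blue(j,b)
round 1: derive cover(j,h) via R1 from blue(j,h)
round 2: derive cover(c,b) via R2 from cover(c,j), cover(j,b)
round 2: derive cover(c,h) via R2 from cover(c,j), cover(j,h)
round 2: derive cover(h,a) via R2 from cover(h,f), cover(f,a)
round 2: derive cover(h,b) via R2 from cover(h,j), cover(j,b)
round 2: derive cover(h,h) via R2 from cover(h,j), cover(j,h)
round 2: derive cover(j,c) via R2 from cover(j,h), cover(h,c)
round 2: derive cover(j,f) via R2 from cover(j,h), cover(h,f)
round 2: derive cover(j,j) via R2 from cover(j,h), cover(h,j)
round 3: derive cover(c,a) via R2 from cover(c,h), cover(h,a)
round 3: derive cover(c,c) via R2 from cover(c,h), cover(h,c)
round 3: derive cover(c,f) via R2 from cover(c,h), cover(h,f)
round 3: derive cover(j,a) via R2 from cover(j,f), cover(f,a)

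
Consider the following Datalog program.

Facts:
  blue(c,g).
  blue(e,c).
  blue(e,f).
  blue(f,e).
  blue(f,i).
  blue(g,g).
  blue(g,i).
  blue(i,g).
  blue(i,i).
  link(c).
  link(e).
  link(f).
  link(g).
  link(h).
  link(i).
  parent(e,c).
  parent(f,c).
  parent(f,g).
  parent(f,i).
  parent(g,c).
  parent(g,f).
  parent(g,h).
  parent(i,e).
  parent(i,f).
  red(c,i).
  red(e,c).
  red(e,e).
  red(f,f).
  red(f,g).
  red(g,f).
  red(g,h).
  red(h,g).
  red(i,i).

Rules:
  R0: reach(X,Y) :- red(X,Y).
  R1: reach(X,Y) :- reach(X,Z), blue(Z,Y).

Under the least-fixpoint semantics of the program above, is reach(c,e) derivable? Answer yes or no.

round 1: derive reach(c,i) via R0 from red(c,i)
round 1: derive reach(e,c) via R0 from red(e,c)
round 1: derive reach(e,e) via R0 from red(e,e)
round 1: derive reach(f,f) via R0 from red(f,f)
round 1: derive reach(f,g) via R0 from red(f,g)
round 1: derive reach(g,f) via R0 from red(g,f)
round 1: derive reach(g,h) via R0 from red(g,h)
round 1: derive reach(h,g) via R0 from red(h,g)
round 1: derive reach(i,i) via R0 from red(i,i)
round 2: derive reach(c,g) via R1 from reach(c,i), blue(i,g)
round 2: derive reach(e,f) via R1 from reach(e,e), blue(e,f)
round 2: derive reach(e,g) via R1 from reach(e,c), blue(c,g)
round 2: derive reach(f,e) via R1 from reach(f,f), blue(f,e)
round 2: derive reach(f,i) via R1 from reach(f,f), blue(f,i)
round 2: derive reach(g,e) via R1 from reach(g,f), blue(f,e)
round 2: derive reach(g,i) via R1 from reach(g,f), blue(f,i)
round 2: derive reach(h,i) via R1 from reach(h,g), blue(g,i)
round 2: derive reach(i,g) via R1 from reach(i,i), blue(i,g)
round 3: derive reach(e,i) via R1 from reach(e,f), blue(f,i)
round 3: derive reach(f,c) via R1 from reach(f,e), blue(e,c)
round 3: derive reach(g,c) via R1 from reach(g,e), blue(e,c)
round 3: derive reach(g,g) via R1 from reach(g,i), blue(i,g)

no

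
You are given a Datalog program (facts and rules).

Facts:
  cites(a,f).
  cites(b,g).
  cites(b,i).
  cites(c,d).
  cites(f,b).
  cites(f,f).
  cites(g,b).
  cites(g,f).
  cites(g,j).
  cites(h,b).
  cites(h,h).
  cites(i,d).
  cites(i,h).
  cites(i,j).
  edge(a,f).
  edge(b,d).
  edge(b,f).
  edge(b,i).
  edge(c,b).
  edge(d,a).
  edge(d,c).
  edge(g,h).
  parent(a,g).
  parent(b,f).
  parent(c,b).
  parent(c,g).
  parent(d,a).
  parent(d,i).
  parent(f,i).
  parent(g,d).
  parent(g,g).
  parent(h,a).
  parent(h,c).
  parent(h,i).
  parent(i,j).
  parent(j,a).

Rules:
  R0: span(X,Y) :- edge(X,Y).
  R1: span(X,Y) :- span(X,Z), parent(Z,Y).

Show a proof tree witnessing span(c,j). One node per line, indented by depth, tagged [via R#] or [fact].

round 1: derive span(a,f) via R0 from edge(a,f)
round 1: derive span(b,d) via R0 from edge(b,d)
round 1: derive span(b,f) via R0 from edge(b,f)
round 1: derive span(b,i) via R0 from edge(b,i)
round 1: derive span(c,b) via R0 from edge(c,b)
round 1: derive span(d,a) via R0 from edge(d,a)
round 1: derive span(d,c) via R0 from edge(d,c)
round 1: derive span(g,h) via R0 from edge(g,h)
round 2: derive span(a,i) via R1 from span(a,f), parent(f,i)
round 2: derive span(b,a) via R1 from span(b,d), parent(d,a)
round 2: derive span(b,j) via R1 from span(b,i), parent(i,j)
round 2: derive span(c,f) via R1 from span(c,b), parent(b,f)
round 2: derive span(d,b) via R1 from span(d,c), parent(c,b)
round 2: derive span(d,g) via R1 from span(d,a), parent(a,g)
round 2: derive span(g,a) via R1 from span(g,h), parent(h,a)
round 2: derive span(g,c) via R1 from span(g,h), parent(h,c)
round 2: derive span(g,i) via R1 from span(g,h), parent(h,i)
round 3: derive span(a,j) via R1 from span(a,i), parent(i,j)
round 3: derive span(b,g) via R1 from span(b,a), parent(a,g)
round 3: derive span(c,i) via R1 from span(c,f), parent(f,i)
round 3: derive span(d,d) via R1 from span(d,g), parent(g,d)
round 3: derive span(d,f) via R1 from span(d,b), parent(b,f)
round 3: derive span(g,b) via R1 from span(g,c), parent(c,b)
round 3: derive span(g,g) via R1 from span(g,a), parent(a,g)
round 3: derive span(g,j) via R1 from span(g,i), parent(i,j)
round 4: derive span(a,a) via R1 from span(a,j), parent(j,a)
round 4: derive span(c,j) via R1 from span(c,i), parent(i,j)
round 4: derive span(d,i) via R1 from span(d,d), parent(d,i)
round 4: derive span(g,d) via R1 from span(g,g), parent(g,d)
round 4: derive span(g,f) via R1 from span(g,b), parent(b,f)
round 5: derive span(a,g) via R1 from span(a,a), parent(a,g)
round 5: derive span(c,a) via R1 from span(c,j), parent(j,a)
round 5: derive span(d,j) via R1 from span(d,i), parent(i,j)
round 6: derive span(a,d) via R1 from span(a,g), parent(g,d)
round 6: derive span(c,g) via R1 from span(c,a), parent(a,g)
round 7: derive span(c,d) via R1 from span(c,g), parent(g,d)

span(c,j)  [via R1]
  span(c,i)  [via R1]
    span(c,f)  [via R1]
      span(c,b)  [via R0]
        edge(c,b)  [fact]
      parent(b,f)  [fact]
    parent(f,i)  [fact]
  parent(i,j)  [fact]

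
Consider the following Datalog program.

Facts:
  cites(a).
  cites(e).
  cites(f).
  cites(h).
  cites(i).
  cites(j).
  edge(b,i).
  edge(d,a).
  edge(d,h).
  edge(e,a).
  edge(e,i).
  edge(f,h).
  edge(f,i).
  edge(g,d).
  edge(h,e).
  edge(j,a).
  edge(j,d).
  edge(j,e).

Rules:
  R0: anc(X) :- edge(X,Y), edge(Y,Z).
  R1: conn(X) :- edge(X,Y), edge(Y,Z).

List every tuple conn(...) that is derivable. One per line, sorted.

round 1: derive conn(d) via R1 from edge(d,h), edge(h,e)
round 1: derive conn(f) via R1 from edge(f,h), edge(h,e)
round 1: derive conn(g) via R1 from edge(g,d), edge(d,a)
round 1: derive conn(h) via R1 from edge(h,e), edge(e,a)
round 1: derive conn(j) via R1 from edge(j,d), edge(d,a)

conn(d)
conn(f)
conn(g)
conn(h)
conn(j)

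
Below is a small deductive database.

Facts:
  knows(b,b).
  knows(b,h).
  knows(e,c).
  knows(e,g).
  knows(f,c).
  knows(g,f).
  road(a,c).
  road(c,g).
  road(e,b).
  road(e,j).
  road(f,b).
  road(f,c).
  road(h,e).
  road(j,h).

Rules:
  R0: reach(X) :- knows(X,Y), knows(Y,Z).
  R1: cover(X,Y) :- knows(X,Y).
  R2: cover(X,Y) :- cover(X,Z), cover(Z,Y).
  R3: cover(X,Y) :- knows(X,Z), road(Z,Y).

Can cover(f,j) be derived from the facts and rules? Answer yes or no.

no

round 1: derive cover(b,b) via R1 from knows(b,b)
round 1: derive cover(b,h) via R1 from knows(b,h)
round 1: derive cover(e,c) via R1 from knows(e,c)
round 1: derive cover(e,g) via R1 from knows(e,g)
round 1: derive cover(f,c) via R1 from knows(f,c)
round 1: derive cover(g,f) via R1 from knows(g,f)
round 1: derive cover(b,e) via R3 from knows(b,h), road(h,e)
round 1: derive cover(f,g) via R3 from knows(f,c), road(c,g)
round 1: derive cover(g,b) via R3 from knows(g,f), road(f,b)
round 1: derive cover(g,c) via R3 from knows(g,f), road(f,c)
round 2: derive cover(b,c) via R2 from cover(b,e), cover(e,c)
round 2: derive cover(b,g) via R2 from cover(b,e), cover(e,g)
round 2: derive cover(e,b) via R2 from cover(e,g), cover(g,b)
round 2: derive cover(e,f) via R2 from cover(e,g), cover(g,f)
round 2: derive cover(f,b) via R2 from cover(f,g), cover(g,b)
round 2: derive cover(f,f) via R2 from cover(f,g), cover(g,f)
round 2: derive cover(g,e) via R2 from cover(g,b), cover(b,e)
round 2: derive cover(g,g) via R2 from cover(g,f), cover(f,g)
round 2: derive cover(g,h) via R2 from cover(g,b), cover(b,h)
round 3: derive cover(b,f) via R2 from cover(b,e), cover(e,f)
round 3: derive cover(e,e) via R2 from cover(e,b), cover(b,e)
round 3: derive cover(e,h) via R2 from cover(e,b), cover(b,h)
round 3: derive cover(f,e) via R2 from cover(f,b), cover(b,e)
round 3: derive cover(f,h) via R2 from cover(f,b), cover(b,h)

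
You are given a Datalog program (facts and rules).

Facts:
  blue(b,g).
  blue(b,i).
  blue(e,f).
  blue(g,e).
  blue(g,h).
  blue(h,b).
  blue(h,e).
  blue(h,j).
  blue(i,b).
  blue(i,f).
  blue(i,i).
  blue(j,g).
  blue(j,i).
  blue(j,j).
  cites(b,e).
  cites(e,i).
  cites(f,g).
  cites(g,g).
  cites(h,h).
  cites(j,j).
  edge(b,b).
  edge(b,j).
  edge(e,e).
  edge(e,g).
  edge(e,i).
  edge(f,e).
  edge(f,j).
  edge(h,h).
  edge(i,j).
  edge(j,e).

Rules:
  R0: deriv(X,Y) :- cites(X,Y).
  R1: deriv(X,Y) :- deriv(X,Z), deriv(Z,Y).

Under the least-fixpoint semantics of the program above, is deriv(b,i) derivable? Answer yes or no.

round 1: derive deriv(b,e) via R0 from cites(b,e)
round 1: derive deriv(e,i) via R0 from cites(e,i)
round 1: derive deriv(f,g) via R0 from cites(f,g)
round 1: derive deriv(g,g) via R0 from cites(g,g)
round 1: derive deriv(h,h) via R0 from cites(h,h)
round 1: derive deriv(j,j) via R0 from cites(j,j)
round 2: derive deriv(b,i) via R1 from deriv(b,e), deriv(e,i)

yes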